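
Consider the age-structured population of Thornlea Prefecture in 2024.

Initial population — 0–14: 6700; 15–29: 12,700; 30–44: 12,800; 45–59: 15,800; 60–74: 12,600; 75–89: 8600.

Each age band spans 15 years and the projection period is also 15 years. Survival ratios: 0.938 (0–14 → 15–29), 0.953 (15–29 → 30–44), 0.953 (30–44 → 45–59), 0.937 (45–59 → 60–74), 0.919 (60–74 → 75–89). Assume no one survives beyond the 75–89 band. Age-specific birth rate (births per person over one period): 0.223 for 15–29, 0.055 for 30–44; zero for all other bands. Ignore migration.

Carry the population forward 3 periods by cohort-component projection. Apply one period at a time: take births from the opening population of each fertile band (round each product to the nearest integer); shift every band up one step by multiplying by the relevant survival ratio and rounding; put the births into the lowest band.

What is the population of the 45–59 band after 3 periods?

Period 1:
Births: 12700 * 0.223 = 2832, 12800 * 0.055 = 704 → total 3536
15–29: 6700 * 0.938 = 6285
30–44: 12700 * 0.953 = 12103
45–59: 12800 * 0.953 = 12198
60–74: 15800 * 0.937 = 14805
75–89: 12600 * 0.919 = 11579
→ [3536, 6285, 12103, 12198, 14805, 11579]
Period 2:
Births: 6285 * 0.223 = 1402, 12103 * 0.055 = 666 → total 2068
15–29: 3536 * 0.938 = 3317
30–44: 6285 * 0.953 = 5990
45–59: 12103 * 0.953 = 11534
60–74: 12198 * 0.937 = 11430
75–89: 14805 * 0.919 = 13606
→ [2068, 3317, 5990, 11534, 11430, 13606]
Period 3:
Births: 3317 * 0.223 = 740, 5990 * 0.055 = 329 → total 1069
15–29: 2068 * 0.938 = 1940
30–44: 3317 * 0.953 = 3161
45–59: 5990 * 0.953 = 5708
60–74: 11534 * 0.937 = 10807
75–89: 11430 * 0.919 = 10504
→ [1069, 1940, 3161, 5708, 10807, 10504]

5708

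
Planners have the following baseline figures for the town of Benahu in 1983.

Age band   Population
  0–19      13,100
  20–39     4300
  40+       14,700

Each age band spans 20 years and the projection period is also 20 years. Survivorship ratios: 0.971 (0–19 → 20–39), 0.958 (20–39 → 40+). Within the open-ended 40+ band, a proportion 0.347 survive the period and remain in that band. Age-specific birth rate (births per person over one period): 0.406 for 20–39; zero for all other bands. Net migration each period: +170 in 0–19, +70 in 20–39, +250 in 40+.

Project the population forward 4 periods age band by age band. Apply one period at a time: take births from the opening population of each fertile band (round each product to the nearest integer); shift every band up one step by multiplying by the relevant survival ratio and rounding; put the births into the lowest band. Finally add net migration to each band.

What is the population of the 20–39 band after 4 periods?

Period 1:
Births: 4300 × 0.406 = 1746
20–39: 13100 × 0.971 = 12720
40+: 4300 × 0.958 + 14700 × 0.347 = 4119 + 5101 = 9220
Net migration: 0–19 + 170 → 1916; 20–39 + 70 → 12790; 40+ + 250 → 9470
→ [1916, 12790, 9470]
Period 2:
Births: 12790 × 0.406 = 5193
20–39: 1916 × 0.971 = 1860
40+: 12790 × 0.958 + 9470 × 0.347 = 12253 + 3286 = 15539
Net migration: 0–19 + 170 → 5363; 20–39 + 70 → 1930; 40+ + 250 → 15789
→ [5363, 1930, 15789]
Period 3:
Births: 1930 × 0.406 = 784
20–39: 5363 × 0.971 = 5207
40+: 1930 × 0.958 + 15789 × 0.347 = 1849 + 5479 = 7328
Net migration: 0–19 + 170 → 954; 20–39 + 70 → 5277; 40+ + 250 → 7578
→ [954, 5277, 7578]
Period 4:
Births: 5277 × 0.406 = 2142
20–39: 954 × 0.971 = 926
40+: 5277 × 0.958 + 7578 × 0.347 = 5055 + 2630 = 7685
Net migration: 0–19 + 170 → 2312; 20–39 + 70 → 996; 40+ + 250 → 7935
→ [2312, 996, 7935]

996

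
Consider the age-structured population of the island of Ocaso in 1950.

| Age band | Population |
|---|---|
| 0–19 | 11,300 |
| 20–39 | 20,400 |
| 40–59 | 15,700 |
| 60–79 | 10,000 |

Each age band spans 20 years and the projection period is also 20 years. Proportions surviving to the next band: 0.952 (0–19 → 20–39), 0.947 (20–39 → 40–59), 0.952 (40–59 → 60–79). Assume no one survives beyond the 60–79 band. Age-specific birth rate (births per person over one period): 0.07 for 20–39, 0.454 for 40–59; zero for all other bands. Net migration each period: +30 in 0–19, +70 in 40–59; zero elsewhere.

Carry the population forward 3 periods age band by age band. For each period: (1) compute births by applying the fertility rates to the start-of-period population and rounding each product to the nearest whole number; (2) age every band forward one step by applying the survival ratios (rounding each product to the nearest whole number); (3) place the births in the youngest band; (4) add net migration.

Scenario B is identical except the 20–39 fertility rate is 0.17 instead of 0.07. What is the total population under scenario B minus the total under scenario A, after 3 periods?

Numbering the bands 1..4 from youngest to oldest:
Period 1.
Births: 20400 × 0.07 = 1428, 15700 × 0.454 = 7128 ⇒ total 8556
Band 2: 11300 × 0.952 = 10758
Band 3: 20400 × 0.947 = 19319
Band 4: 15700 × 0.952 = 14946
Net migration: Band 1 + 30 → 8586; Band 3 + 70 → 19389
→ [8586, 10758, 19389, 14946]
Period 2.
Births: 10758 × 0.07 = 753, 19389 × 0.454 = 8803 ⇒ total 9556
Band 2: 8586 × 0.952 = 8174
Band 3: 10758 × 0.947 = 10188
Band 4: 19389 × 0.952 = 18458
Net migration: Band 1 + 30 → 9586; Band 3 + 70 → 10258
→ [9586, 8174, 10258, 18458]
Period 3.
Births: 8174 × 0.07 = 572, 10258 × 0.454 = 4657 ⇒ total 5229
Band 2: 9586 × 0.952 = 9126
Band 3: 8174 × 0.947 = 7741
Band 4: 10258 × 0.952 = 9766
Net migration: Band 1 + 30 → 5259; Band 3 + 70 → 7811
→ [5259, 9126, 7811, 9766]
Scenario A total after 3 periods: 31962
Scenario B projection —
Period 1.
Births: 20400 × 0.17 = 3468, 15700 × 0.454 = 7128 ⇒ total 10596
Band 2: 11300 × 0.952 = 10758
Band 3: 20400 × 0.947 = 19319
Band 4: 15700 × 0.952 = 14946
Net migration: Band 1 + 30 → 10626; Band 3 + 70 → 19389
→ [10626, 10758, 19389, 14946]
Period 2.
Births: 10758 × 0.17 = 1829, 19389 × 0.454 = 8803 ⇒ total 10632
Band 2: 10626 × 0.952 = 10116
Band 3: 10758 × 0.947 = 10188
Band 4: 19389 × 0.952 = 18458
Net migration: Band 1 + 30 → 10662; Band 3 + 70 → 10258
→ [10662, 10116, 10258, 18458]
Period 3.
Births: 10116 × 0.17 = 1720, 10258 × 0.454 = 4657 ⇒ total 6377
Band 2: 10662 × 0.952 = 10150
Band 3: 10116 × 0.947 = 9580
Band 4: 10258 × 0.952 = 9766
Net migration: Band 1 + 30 → 6407; Band 3 + 70 → 9650
→ [6407, 10150, 9650, 9766]
Scenario B total after 3 periods: 35973
Difference B − A = 35973 − 31962 = 4011

4011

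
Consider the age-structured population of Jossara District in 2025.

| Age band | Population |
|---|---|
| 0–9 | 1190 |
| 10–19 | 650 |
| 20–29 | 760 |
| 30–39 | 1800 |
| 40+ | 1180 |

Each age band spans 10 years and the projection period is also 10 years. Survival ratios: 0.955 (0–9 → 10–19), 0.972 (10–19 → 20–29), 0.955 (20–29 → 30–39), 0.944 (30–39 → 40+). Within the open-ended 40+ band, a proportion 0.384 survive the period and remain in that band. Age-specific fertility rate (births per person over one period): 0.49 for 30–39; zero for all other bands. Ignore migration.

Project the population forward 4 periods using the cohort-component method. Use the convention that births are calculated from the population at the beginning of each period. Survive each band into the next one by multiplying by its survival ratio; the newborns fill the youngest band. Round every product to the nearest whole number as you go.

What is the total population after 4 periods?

(Groups numbered youngest = 1 to oldest = 5.)
— Period 1 —
Births: 1800 × 0.49 = 882
Group 2: 1190 × 0.955 = 1136
Group 3: 650 × 0.972 = 632
Group 4: 760 × 0.955 = 726
Group 5: 1800 × 0.944 + 1180 × 0.384 = 1699 + 453 = 2152
Population now: 0–9=882, 10–19=1136, 20–29=632, 30–39=726, 40+=2152
— Period 2 —
Births: 726 × 0.49 = 356
Group 2: 882 × 0.955 = 842
Group 3: 1136 × 0.972 = 1104
Group 4: 632 × 0.955 = 604
Group 5: 726 × 0.944 + 2152 × 0.384 = 685 + 826 = 1511
Population now: 0–9=356, 10–19=842, 20–29=1104, 30–39=604, 40+=1511
— Period 3 —
Births: 604 × 0.49 = 296
Group 2: 356 × 0.955 = 340
Group 3: 842 × 0.972 = 818
Group 4: 1104 × 0.955 = 1054
Group 5: 604 × 0.944 + 1511 × 0.384 = 570 + 580 = 1150
Population now: 0–9=296, 10–19=340, 20–29=818, 30–39=1054, 40+=1150
— Period 4 —
Births: 1054 × 0.49 = 516
Group 2: 296 × 0.955 = 283
Group 3: 340 × 0.972 = 330
Group 4: 818 × 0.955 = 781
Group 5: 1054 × 0.944 + 1150 × 0.384 = 995 + 442 = 1437
Population now: 0–9=516, 10–19=283, 20–29=330, 30–39=781, 40+=1437
Total after period 4: 516 + 283 + 330 + 781 + 1437 = 3347

3347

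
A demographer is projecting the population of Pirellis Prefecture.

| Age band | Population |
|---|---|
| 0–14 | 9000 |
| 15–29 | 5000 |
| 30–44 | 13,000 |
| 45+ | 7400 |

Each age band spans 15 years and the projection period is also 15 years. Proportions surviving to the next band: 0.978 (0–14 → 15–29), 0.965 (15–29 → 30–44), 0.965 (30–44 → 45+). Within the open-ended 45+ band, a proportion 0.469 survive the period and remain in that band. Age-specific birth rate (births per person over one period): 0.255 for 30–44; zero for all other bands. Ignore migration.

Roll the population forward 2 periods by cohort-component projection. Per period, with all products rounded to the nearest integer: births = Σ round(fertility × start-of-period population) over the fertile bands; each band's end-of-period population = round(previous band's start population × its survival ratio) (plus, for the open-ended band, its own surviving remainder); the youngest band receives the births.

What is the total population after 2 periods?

25134

— Period 1 —
Births: 13000 × 0.255 = 3315
15–29: 9000 × 0.978 = 8802
30–44: 5000 × 0.965 = 4825
45+: 13000 × 0.965 + 7400 × 0.469 = 12545 + 3471 = 16016
End of period: [3315, 8802, 4825, 16016]
— Period 2 —
Births: 4825 × 0.255 = 1230
15–29: 3315 × 0.978 = 3242
30–44: 8802 × 0.965 = 8494
45+: 4825 × 0.965 + 16016 × 0.469 = 4656 + 7512 = 12168
End of period: [1230, 3242, 8494, 12168]
Total after period 2: 1230 + 3242 + 8494 + 12168 = 25134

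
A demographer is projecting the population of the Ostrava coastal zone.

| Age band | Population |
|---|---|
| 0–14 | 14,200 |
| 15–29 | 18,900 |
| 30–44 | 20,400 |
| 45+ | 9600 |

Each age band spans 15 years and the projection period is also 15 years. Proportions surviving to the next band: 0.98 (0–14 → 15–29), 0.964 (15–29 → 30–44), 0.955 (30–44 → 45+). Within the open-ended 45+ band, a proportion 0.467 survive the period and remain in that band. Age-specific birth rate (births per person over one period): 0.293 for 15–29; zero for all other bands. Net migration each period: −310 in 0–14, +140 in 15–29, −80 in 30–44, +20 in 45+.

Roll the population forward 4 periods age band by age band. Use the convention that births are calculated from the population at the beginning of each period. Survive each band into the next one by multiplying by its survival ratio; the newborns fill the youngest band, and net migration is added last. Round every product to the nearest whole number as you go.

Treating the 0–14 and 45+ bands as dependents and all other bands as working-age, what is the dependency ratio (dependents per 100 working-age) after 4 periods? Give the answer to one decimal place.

357.1

[period 1]
Births: 18900 × 0.293 = 5538
15–29: 14200 × 0.98 = 13916
30–44: 18900 × 0.964 = 18220
45+: 20400 × 0.955 + 9600 × 0.467 = 19482 + 4483 = 23965
Net migration: 0–14 − 310 → 5228; 15–29 + 140 → 14056; 30–44 − 80 → 18140; 45+ + 20 → 23985
End of period: [5228, 14056, 18140, 23985]
[period 2]
Births: 14056 × 0.293 = 4118
15–29: 5228 × 0.98 = 5123
30–44: 14056 × 0.964 = 13550
45+: 18140 × 0.955 + 23985 × 0.467 = 17324 + 11201 = 28525
Net migration: 0–14 − 310 → 3808; 15–29 + 140 → 5263; 30–44 − 80 → 13470; 45+ + 20 → 28545
End of period: [3808, 5263, 13470, 28545]
[period 3]
Births: 5263 × 0.293 = 1542
15–29: 3808 × 0.98 = 3732
30–44: 5263 × 0.964 = 5074
45+: 13470 × 0.955 + 28545 × 0.467 = 12864 + 13331 = 26195
Net migration: 0–14 − 310 → 1232; 15–29 + 140 → 3872; 30–44 − 80 → 4994; 45+ + 20 → 26215
End of period: [1232, 3872, 4994, 26215]
[period 4]
Births: 3872 × 0.293 = 1134
15–29: 1232 × 0.98 = 1207
30–44: 3872 × 0.964 = 3733
45+: 4994 × 0.955 + 26215 × 0.467 = 4769 + 12242 = 17011
Net migration: 0–14 − 310 → 824; 15–29 + 140 → 1347; 30–44 − 80 → 3653; 45+ + 20 → 17031
End of period: [824, 1347, 3653, 17031]
Dependents (band 0–14 + band 45+) = 824 + 17031 = 17855; working-age = 5000; ratio = 17855/5000 × 100 = 357.1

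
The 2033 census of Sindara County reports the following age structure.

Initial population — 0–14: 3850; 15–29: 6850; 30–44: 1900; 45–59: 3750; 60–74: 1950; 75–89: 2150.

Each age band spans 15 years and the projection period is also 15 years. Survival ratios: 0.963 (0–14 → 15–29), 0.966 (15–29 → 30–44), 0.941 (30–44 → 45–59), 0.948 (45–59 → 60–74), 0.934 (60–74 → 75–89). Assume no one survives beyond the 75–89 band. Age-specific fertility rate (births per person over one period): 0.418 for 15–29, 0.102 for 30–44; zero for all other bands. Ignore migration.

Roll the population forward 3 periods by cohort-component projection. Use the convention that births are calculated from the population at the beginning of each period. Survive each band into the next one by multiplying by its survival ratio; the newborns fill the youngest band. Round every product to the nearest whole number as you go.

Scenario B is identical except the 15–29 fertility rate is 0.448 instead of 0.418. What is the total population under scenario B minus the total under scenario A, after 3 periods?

475

(Bands numbered youngest = 1 to oldest = 6.)
Period 1:
Births: 6850 * 0.418 = 2863, 1900 * 0.102 = 194 → 3057
Band 2: 3850 * 0.963 = 3708
Band 3: 6850 * 0.966 = 6617
Band 4: 1900 * 0.941 = 1788
Band 5: 3750 * 0.948 = 3555
Band 6: 1950 * 0.934 = 1821
→ [3057, 3708, 6617, 1788, 3555, 1821]
Period 2:
Births: 3708 * 0.418 = 1550, 6617 * 0.102 = 675 → 2225
Band 2: 3057 * 0.963 = 2944
Band 3: 3708 * 0.966 = 3582
Band 4: 6617 * 0.941 = 6227
Band 5: 1788 * 0.948 = 1695
Band 6: 3555 * 0.934 = 3320
→ [2225, 2944, 3582, 6227, 1695, 3320]
Period 3:
Births: 2944 * 0.418 = 1231, 3582 * 0.102 = 365 → 1596
Band 2: 2225 * 0.963 = 2143
Band 3: 2944 * 0.966 = 2844
Band 4: 3582 * 0.941 = 3371
Band 5: 6227 * 0.948 = 5903
Band 6: 1695 * 0.934 = 1583
→ [1596, 2143, 2844, 3371, 5903, 1583]
Scenario A total after 3 periods: 17440
Scenario B projection —
Period 1:
Births: 6850 * 0.448 = 3069, 1900 * 0.102 = 194 → 3263
Band 2: 3850 * 0.963 = 3708
Band 3: 6850 * 0.966 = 6617
Band 4: 1900 * 0.941 = 1788
Band 5: 3750 * 0.948 = 3555
Band 6: 1950 * 0.934 = 1821
→ [3263, 3708, 6617, 1788, 3555, 1821]
Period 2:
Births: 3708 * 0.448 = 1661, 6617 * 0.102 = 675 → 2336
Band 2: 3263 * 0.963 = 3142
Band 3: 3708 * 0.966 = 3582
Band 4: 6617 * 0.941 = 6227
Band 5: 1788 * 0.948 = 1695
Band 6: 3555 * 0.934 = 3320
→ [2336, 3142, 3582, 6227, 1695, 3320]
Period 3:
Births: 3142 * 0.448 = 1408, 3582 * 0.102 = 365 → 1773
Band 2: 2336 * 0.963 = 2250
Band 3: 3142 * 0.966 = 3035
Band 4: 3582 * 0.941 = 3371
Band 5: 6227 * 0.948 = 5903
Band 6: 1695 * 0.934 = 1583
→ [1773, 2250, 3035, 3371, 5903, 1583]
Scenario B total after 3 periods: 17915
Difference B − A = 17915 − 17440 = 475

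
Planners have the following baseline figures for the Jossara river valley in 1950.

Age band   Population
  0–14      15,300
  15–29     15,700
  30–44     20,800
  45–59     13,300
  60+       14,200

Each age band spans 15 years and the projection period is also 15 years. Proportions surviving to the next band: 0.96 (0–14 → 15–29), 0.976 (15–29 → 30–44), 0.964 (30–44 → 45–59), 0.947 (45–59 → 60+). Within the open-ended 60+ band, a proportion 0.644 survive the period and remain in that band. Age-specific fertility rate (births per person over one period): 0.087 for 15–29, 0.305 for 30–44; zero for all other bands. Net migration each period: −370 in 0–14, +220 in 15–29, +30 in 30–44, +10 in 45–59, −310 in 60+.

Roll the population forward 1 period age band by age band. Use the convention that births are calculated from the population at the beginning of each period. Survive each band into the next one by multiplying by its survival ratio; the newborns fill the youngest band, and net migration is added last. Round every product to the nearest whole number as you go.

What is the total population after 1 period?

79092

Call the groups 1 to 5, youngest first.
After projecting period 1:
Births: 15700 * 0.087 = 1366  |  20800 * 0.305 = 6344 → 7710
Group 2: 15300 * 0.96 = 14688
Group 3: 15700 * 0.976 = 15323
Group 4: 20800 * 0.964 = 20051
Group 5: 13300 * 0.947 + 14200 * 0.644 = 12595 + 9145 = 21740
Net migration: Group 1 − 370 → 7340; Group 2 + 220 → 14908; Group 3 + 30 → 15353; Group 4 + 10 → 20061; Group 5 − 310 → 21430
→ [7340, 14908, 15353, 20061, 21430]
Total after period 1: 7340 + 14908 + 15353 + 20061 + 21430 = 79092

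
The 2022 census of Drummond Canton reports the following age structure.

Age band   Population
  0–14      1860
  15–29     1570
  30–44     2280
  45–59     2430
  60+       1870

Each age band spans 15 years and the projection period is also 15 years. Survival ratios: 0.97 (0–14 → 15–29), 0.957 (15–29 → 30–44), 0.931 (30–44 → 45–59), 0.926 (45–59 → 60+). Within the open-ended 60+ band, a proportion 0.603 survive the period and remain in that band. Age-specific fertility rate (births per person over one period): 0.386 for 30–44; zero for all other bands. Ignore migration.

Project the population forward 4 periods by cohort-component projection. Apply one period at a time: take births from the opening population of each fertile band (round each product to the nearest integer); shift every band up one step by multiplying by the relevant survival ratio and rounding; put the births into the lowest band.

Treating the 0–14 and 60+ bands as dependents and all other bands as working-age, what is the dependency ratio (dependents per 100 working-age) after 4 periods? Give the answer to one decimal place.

Call the bands 1 to 5, youngest first.
Period 1.
Births: 2280 * 0.386 = 880
Band 2: 1860 * 0.97 = 1804
Band 3: 1570 * 0.957 = 1502
Band 4: 2280 * 0.931 = 2123
Band 5: 2430 * 0.926 + 1870 * 0.603 = 2250 + 1128 = 3378
Population now: 0–14=880, 15–29=1804, 30–44=1502, 45–59=2123, 60+=3378
Period 2.
Births: 1502 * 0.386 = 580
Band 2: 880 * 0.97 = 854
Band 3: 1804 * 0.957 = 1726
Band 4: 1502 * 0.931 = 1398
Band 5: 2123 * 0.926 + 3378 * 0.603 = 1966 + 2037 = 4003
Population now: 0–14=580, 15–29=854, 30–44=1726, 45–59=1398, 60+=4003
Period 3.
Births: 1726 * 0.386 = 666
Band 2: 580 * 0.97 = 563
Band 3: 854 * 0.957 = 817
Band 4: 1726 * 0.931 = 1607
Band 5: 1398 * 0.926 + 4003 * 0.603 = 1295 + 2414 = 3709
Population now: 0–14=666, 15–29=563, 30–44=817, 45–59=1607, 60+=3709
Period 4.
Births: 817 * 0.386 = 315
Band 2: 666 * 0.97 = 646
Band 3: 563 * 0.957 = 539
Band 4: 817 * 0.931 = 761
Band 5: 1607 * 0.926 + 3709 * 0.603 = 1488 + 2237 = 3725
Population now: 0–14=315, 15–29=646, 30–44=539, 45–59=761, 60+=3725
Dependents (band 0–14 + band 60+) = 315 + 3725 = 4040; working-age = 1946; ratio = 4040/1946 × 100 = 207.6

207.6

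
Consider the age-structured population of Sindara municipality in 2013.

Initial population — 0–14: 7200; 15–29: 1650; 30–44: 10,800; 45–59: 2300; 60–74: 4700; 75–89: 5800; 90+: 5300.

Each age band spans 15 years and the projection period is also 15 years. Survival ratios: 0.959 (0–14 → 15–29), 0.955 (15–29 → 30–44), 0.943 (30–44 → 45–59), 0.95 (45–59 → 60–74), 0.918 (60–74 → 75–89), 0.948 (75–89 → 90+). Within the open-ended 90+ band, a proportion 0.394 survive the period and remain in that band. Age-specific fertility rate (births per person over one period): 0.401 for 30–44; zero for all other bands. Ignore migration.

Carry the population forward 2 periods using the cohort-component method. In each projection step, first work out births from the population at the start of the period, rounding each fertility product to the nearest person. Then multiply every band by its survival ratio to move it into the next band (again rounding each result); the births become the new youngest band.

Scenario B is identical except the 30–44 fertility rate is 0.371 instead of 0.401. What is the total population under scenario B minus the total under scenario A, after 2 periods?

-357

After projecting period 1:
Births: 10800 × 0.401 = 4331
15–29: 7200 × 0.959 = 6905
30–44: 1650 × 0.955 = 1576
45–59: 10800 × 0.943 = 10184
60–74: 2300 × 0.95 = 2185
75–89: 4700 × 0.918 = 4315
90+: 5800 × 0.948 + 5300 × 0.394 = 5498 + 2088 = 7586
→ [4331, 6905, 1576, 10184, 2185, 4315, 7586]
After projecting period 2:
Births: 1576 × 0.401 = 632
15–29: 4331 × 0.959 = 4153
30–44: 6905 × 0.955 = 6594
45–59: 1576 × 0.943 = 1486
60–74: 10184 × 0.95 = 9675
75–89: 2185 × 0.918 = 2006
90+: 4315 × 0.948 + 7586 × 0.394 = 4091 + 2989 = 7080
→ [632, 4153, 6594, 1486, 9675, 2006, 7080]
Scenario A total after 2 periods: 31626
Scenario B projection —
After projecting period 1:
Births: 10800 × 0.371 = 4007
15–29: 7200 × 0.959 = 6905
30–44: 1650 × 0.955 = 1576
45–59: 10800 × 0.943 = 10184
60–74: 2300 × 0.95 = 2185
75–89: 4700 × 0.918 = 4315
90+: 5800 × 0.948 + 5300 × 0.394 = 5498 + 2088 = 7586
→ [4007, 6905, 1576, 10184, 2185, 4315, 7586]
After projecting period 2:
Births: 1576 × 0.371 = 585
15–29: 4007 × 0.959 = 3843
30–44: 6905 × 0.955 = 6594
45–59: 1576 × 0.943 = 1486
60–74: 10184 × 0.95 = 9675
75–89: 2185 × 0.918 = 2006
90+: 4315 × 0.948 + 7586 × 0.394 = 4091 + 2989 = 7080
→ [585, 3843, 6594, 1486, 9675, 2006, 7080]
Scenario B total after 2 periods: 31269
Difference B − A = 31269 − 31626 = -357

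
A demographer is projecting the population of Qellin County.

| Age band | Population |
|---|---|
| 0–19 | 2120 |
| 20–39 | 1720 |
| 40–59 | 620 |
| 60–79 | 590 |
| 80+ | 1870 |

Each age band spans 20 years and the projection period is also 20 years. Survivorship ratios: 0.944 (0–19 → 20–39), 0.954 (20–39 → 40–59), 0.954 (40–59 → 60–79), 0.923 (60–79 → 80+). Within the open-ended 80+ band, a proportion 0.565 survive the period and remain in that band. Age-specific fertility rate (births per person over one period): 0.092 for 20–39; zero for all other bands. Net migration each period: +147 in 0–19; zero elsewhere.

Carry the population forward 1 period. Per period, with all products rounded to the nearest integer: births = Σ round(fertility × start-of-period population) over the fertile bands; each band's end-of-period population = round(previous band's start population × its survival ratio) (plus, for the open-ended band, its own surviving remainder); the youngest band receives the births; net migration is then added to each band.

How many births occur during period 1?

Numbering the groups 1..5 from youngest to oldest:
Period 1.
Births: 1720 × 0.092 = 158
Group 2: 2120 × 0.944 = 2001
Group 3: 1720 × 0.954 = 1641
Group 4: 620 × 0.954 = 591
Group 5: 590 × 0.923 + 1870 × 0.565 = 545 + 1057 = 1602
Net migration: Group 1 + 147 → 305
End of period: [305, 2001, 1641, 591, 1602]

158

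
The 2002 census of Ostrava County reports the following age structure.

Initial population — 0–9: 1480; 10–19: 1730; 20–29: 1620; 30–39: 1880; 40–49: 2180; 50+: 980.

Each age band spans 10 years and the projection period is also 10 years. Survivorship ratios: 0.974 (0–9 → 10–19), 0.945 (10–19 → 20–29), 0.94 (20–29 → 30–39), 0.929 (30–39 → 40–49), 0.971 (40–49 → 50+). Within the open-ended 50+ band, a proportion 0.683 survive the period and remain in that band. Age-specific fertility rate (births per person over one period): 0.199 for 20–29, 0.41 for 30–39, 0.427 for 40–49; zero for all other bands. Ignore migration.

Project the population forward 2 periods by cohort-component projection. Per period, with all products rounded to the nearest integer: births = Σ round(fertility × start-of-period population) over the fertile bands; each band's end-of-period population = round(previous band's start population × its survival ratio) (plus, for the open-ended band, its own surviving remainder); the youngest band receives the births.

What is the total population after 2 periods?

11580

Period 1:
Births: 1620 * 0.199 = 322 ; 1880 * 0.41 = 771 ; 2180 * 0.427 = 931 — total 2024
10–19: 1480 * 0.974 = 1442
20–29: 1730 * 0.945 = 1635
30–39: 1620 * 0.94 = 1523
40–49: 1880 * 0.929 = 1747
50+: 2180 * 0.971 + 980 * 0.683 = 2117 + 669 = 2786
Population now: 0–9=2024, 10–19=1442, 20–29=1635, 30–39=1523, 40–49=1747, 50+=2786
Period 2:
Births: 1635 * 0.199 = 325 ; 1523 * 0.41 = 624 ; 1747 * 0.427 = 746 — total 1695
10–19: 2024 * 0.974 = 1971
20–29: 1442 * 0.945 = 1363
30–39: 1635 * 0.94 = 1537
40–49: 1523 * 0.929 = 1415
50+: 1747 * 0.971 + 2786 * 0.683 = 1696 + 1903 = 3599
Population now: 0–9=1695, 10–19=1971, 20–29=1363, 30–39=1537, 40–49=1415, 50+=3599
Total after period 2: 1695 + 1971 + 1363 + 1537 + 1415 + 3599 = 11580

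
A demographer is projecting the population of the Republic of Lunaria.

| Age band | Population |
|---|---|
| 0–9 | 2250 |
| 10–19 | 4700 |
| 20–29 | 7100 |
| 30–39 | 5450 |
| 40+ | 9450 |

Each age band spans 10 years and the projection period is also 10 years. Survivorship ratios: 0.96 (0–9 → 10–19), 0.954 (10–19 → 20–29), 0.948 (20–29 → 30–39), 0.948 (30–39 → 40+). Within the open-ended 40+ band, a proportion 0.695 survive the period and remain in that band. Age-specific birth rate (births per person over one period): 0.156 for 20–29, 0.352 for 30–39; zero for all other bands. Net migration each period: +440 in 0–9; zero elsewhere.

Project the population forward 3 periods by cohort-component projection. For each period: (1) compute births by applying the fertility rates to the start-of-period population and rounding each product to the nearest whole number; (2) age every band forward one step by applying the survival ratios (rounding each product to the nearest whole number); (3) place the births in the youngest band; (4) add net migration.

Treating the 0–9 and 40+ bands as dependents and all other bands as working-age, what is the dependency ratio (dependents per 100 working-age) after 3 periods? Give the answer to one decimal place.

Numbering the groups 1..5 from youngest to oldest:
Period 1.
Births: 7100 × 0.156 = 1108, 5450 × 0.352 = 1918 ⇒ total 3026
Group 2: 2250 × 0.96 = 2160
Group 3: 4700 × 0.954 = 4484
Group 4: 7100 × 0.948 = 6731
Group 5: 5450 × 0.948 + 9450 × 0.695 = 5167 + 6568 = 11735
Net migration: Group 1 + 440 → 3466
Giving 3466 / 2160 / 4484 / 6731 / 11735.
Period 2.
Births: 4484 × 0.156 = 700, 6731 × 0.352 = 2369 ⇒ total 3069
Group 2: 3466 × 0.96 = 3327
Group 3: 2160 × 0.954 = 2061
Group 4: 4484 × 0.948 = 4251
Group 5: 6731 × 0.948 + 11735 × 0.695 = 6381 + 8156 = 14537
Net migration: Group 1 + 440 → 3509
Giving 3509 / 3327 / 2061 / 4251 / 14537.
Period 3.
Births: 2061 × 0.156 = 322, 4251 × 0.352 = 1496 ⇒ total 1818
Group 2: 3509 × 0.96 = 3369
Group 3: 3327 × 0.954 = 3174
Group 4: 2061 × 0.948 = 1954
Group 5: 4251 × 0.948 + 14537 × 0.695 = 4030 + 10103 = 14133
Net migration: Group 1 + 440 → 2258
Giving 2258 / 3369 / 3174 / 1954 / 14133.
Dependents (band 0–9 + band 40+) = 2258 + 14133 = 16391; working-age = 8497; ratio = 16391/8497 × 100 = 192.9

192.9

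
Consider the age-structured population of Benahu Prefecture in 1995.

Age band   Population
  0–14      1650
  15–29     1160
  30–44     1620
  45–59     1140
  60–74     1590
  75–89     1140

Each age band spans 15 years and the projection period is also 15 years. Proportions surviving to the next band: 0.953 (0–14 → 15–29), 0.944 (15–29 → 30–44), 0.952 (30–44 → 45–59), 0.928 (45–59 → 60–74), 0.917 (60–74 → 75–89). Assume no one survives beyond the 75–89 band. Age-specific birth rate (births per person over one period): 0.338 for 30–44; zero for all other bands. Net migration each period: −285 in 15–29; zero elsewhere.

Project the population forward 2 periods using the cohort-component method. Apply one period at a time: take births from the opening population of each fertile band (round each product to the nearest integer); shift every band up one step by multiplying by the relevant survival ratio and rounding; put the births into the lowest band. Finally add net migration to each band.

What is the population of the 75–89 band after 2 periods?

After projecting period 1:
Births: 1620 × 0.338 = 548
15–29: 1650 × 0.953 = 1572
30–44: 1160 × 0.944 = 1095
45–59: 1620 × 0.952 = 1542
60–74: 1140 × 0.928 = 1058
75–89: 1590 × 0.917 = 1458
Net migration: 15–29 − 285 → 1287
→ [548, 1287, 1095, 1542, 1058, 1458]
After projecting period 2:
Births: 1095 × 0.338 = 370
15–29: 548 × 0.953 = 522
30–44: 1287 × 0.944 = 1215
45–59: 1095 × 0.952 = 1042
60–74: 1542 × 0.928 = 1431
75–89: 1058 × 0.917 = 970
Net migration: 15–29 − 285 → 237
→ [370, 237, 1215, 1042, 1431, 970]

970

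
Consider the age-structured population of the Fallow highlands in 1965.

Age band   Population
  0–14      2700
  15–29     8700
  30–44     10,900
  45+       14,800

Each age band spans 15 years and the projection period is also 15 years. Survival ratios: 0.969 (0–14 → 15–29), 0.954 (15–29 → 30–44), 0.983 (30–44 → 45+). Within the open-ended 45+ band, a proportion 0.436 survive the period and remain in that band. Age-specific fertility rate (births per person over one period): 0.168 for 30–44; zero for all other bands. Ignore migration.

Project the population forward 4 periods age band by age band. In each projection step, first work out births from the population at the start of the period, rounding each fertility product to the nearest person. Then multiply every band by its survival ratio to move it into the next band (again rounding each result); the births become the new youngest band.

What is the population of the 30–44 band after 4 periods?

Let group 1 be 0–14 through group 4 = 45+.
After projecting period 1:
Births: 10900 × 0.168 = 1831
Group 2: 2700 × 0.969 = 2616
Group 3: 8700 × 0.954 = 8300
Group 4: 10900 × 0.983 + 14800 × 0.436 = 10715 + 6453 = 17168
→ [1831, 2616, 8300, 17168]
After projecting period 2:
Births: 8300 × 0.168 = 1394
Group 2: 1831 × 0.969 = 1774
Group 3: 2616 × 0.954 = 2496
Group 4: 8300 × 0.983 + 17168 × 0.436 = 8159 + 7485 = 15644
→ [1394, 1774, 2496, 15644]
After projecting period 3:
Births: 2496 × 0.168 = 419
Group 2: 1394 × 0.969 = 1351
Group 3: 1774 × 0.954 = 1692
Group 4: 2496 × 0.983 + 15644 × 0.436 = 2454 + 6821 = 9275
→ [419, 1351, 1692, 9275]
After projecting period 4:
Births: 1692 × 0.168 = 284
Group 2: 419 × 0.969 = 406
Group 3: 1351 × 0.954 = 1289
Group 4: 1692 × 0.983 + 9275 × 0.436 = 1663 + 4044 = 5707
→ [284, 406, 1289, 5707]

1289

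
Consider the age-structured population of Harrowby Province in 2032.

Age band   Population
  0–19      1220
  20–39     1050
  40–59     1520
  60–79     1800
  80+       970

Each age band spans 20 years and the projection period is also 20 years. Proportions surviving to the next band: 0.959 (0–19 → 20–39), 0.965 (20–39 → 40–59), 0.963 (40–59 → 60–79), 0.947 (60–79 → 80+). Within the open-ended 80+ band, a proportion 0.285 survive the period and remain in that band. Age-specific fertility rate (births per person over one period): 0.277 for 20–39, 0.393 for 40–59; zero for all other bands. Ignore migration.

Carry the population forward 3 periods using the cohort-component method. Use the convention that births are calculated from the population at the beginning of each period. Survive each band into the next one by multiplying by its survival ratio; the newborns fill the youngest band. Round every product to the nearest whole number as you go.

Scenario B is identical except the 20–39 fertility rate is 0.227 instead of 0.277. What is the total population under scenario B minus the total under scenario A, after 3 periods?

-158

— Period 1 —
Births: 1050 * 0.277 = 291, 1520 * 0.393 = 597 — total 888
20–39: 1220 * 0.959 = 1170
40–59: 1050 * 0.965 = 1013
60–79: 1520 * 0.963 = 1464
80+: 1800 * 0.947 + 970 * 0.285 = 1705 + 276 = 1981
End of period: [888, 1170, 1013, 1464, 1981]
— Period 2 —
Births: 1170 * 0.277 = 324, 1013 * 0.393 = 398 — total 722
20–39: 888 * 0.959 = 852
40–59: 1170 * 0.965 = 1129
60–79: 1013 * 0.963 = 976
80+: 1464 * 0.947 + 1981 * 0.285 = 1386 + 565 = 1951
End of period: [722, 852, 1129, 976, 1951]
— Period 3 —
Births: 852 * 0.277 = 236, 1129 * 0.393 = 444 — total 680
20–39: 722 * 0.959 = 692
40–59: 852 * 0.965 = 822
60–79: 1129 * 0.963 = 1087
80+: 976 * 0.947 + 1951 * 0.285 = 924 + 556 = 1480
End of period: [680, 692, 822, 1087, 1480]
Scenario A total after 3 periods: 4761
Scenario B projection —
— Period 1 —
Births: 1050 * 0.227 = 238, 1520 * 0.393 = 597 — total 835
20–39: 1220 * 0.959 = 1170
40–59: 1050 * 0.965 = 1013
60–79: 1520 * 0.963 = 1464
80+: 1800 * 0.947 + 970 * 0.285 = 1705 + 276 = 1981
End of period: [835, 1170, 1013, 1464, 1981]
— Period 2 —
Births: 1170 * 0.227 = 266, 1013 * 0.393 = 398 — total 664
20–39: 835 * 0.959 = 801
40–59: 1170 * 0.965 = 1129
60–79: 1013 * 0.963 = 976
80+: 1464 * 0.947 + 1981 * 0.285 = 1386 + 565 = 1951
End of period: [664, 801, 1129, 976, 1951]
— Period 3 —
Births: 801 * 0.227 = 182, 1129 * 0.393 = 444 — total 626
20–39: 664 * 0.959 = 637
40–59: 801 * 0.965 = 773
60–79: 1129 * 0.963 = 1087
80+: 976 * 0.947 + 1951 * 0.285 = 924 + 556 = 1480
End of period: [626, 637, 773, 1087, 1480]
Scenario B total after 3 periods: 4603
Difference B − A = 4603 − 4761 = -158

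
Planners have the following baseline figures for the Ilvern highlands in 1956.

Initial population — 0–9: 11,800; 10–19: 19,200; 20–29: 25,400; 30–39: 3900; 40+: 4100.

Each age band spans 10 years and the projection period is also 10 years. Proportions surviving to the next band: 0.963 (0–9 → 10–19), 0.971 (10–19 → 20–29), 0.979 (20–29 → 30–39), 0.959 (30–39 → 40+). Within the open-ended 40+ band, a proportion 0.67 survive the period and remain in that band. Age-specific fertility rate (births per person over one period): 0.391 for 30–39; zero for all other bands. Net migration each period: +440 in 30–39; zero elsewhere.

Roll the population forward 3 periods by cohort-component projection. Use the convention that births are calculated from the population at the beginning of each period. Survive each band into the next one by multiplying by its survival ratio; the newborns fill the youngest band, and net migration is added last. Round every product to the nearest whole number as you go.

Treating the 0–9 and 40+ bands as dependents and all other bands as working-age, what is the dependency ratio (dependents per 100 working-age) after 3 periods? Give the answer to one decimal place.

200.1

Call the bands 1 to 5, youngest first.
— Period 1 —
Births: 3900 * 0.391 = 1525
Band 2: 11800 * 0.963 = 11363
Band 3: 19200 * 0.971 = 18643
Band 4: 25400 * 0.979 = 24867
Band 5: 3900 * 0.959 + 4100 * 0.67 = 3740 + 2747 = 6487
Net migration: Band 4 + 440 → 25307
Population now: 0–9=1525, 10–19=11363, 20–29=18643, 30–39=25307, 40+=6487
— Period 2 —
Births: 25307 * 0.391 = 9895
Band 2: 1525 * 0.963 = 1469
Band 3: 11363 * 0.971 = 11033
Band 4: 18643 * 0.979 = 18251
Band 5: 25307 * 0.959 + 6487 * 0.67 = 24269 + 4346 = 28615
Net migration: Band 4 + 440 → 18691
Population now: 0–9=9895, 10–19=1469, 20–29=11033, 30–39=18691, 40+=28615
— Period 3 —
Births: 18691 * 0.391 = 7308
Band 2: 9895 * 0.963 = 9529
Band 3: 1469 * 0.971 = 1426
Band 4: 11033 * 0.979 = 10801
Band 5: 18691 * 0.959 + 28615 * 0.67 = 17925 + 19172 = 37097
Net migration: Band 4 + 440 → 11241
Population now: 0–9=7308, 10–19=9529, 20–29=1426, 30–39=11241, 40+=37097
Dependents (band 0–9 + band 40+) = 7308 + 37097 = 44405; working-age = 22196; ratio = 44405/22196 × 100 = 200.1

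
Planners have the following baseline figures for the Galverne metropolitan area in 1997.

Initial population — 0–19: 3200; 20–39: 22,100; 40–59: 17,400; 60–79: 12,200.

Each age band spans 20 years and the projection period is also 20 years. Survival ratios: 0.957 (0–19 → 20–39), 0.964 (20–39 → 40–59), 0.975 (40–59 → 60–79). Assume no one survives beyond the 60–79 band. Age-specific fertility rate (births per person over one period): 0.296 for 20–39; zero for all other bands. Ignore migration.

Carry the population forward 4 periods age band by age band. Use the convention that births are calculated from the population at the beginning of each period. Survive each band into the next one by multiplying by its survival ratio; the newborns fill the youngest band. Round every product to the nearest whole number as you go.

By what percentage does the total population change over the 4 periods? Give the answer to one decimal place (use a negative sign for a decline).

-84.1

Period 1:
Births: 22100 × 0.296 = 6542
20–39: 3200 × 0.957 = 3062
40–59: 22100 × 0.964 = 21304
60–79: 17400 × 0.975 = 16965
Population now: 0–19=6542, 20–39=3062, 40–59=21304, 60–79=16965
Period 2:
Births: 3062 × 0.296 = 906
20–39: 6542 × 0.957 = 6261
40–59: 3062 × 0.964 = 2952
60–79: 21304 × 0.975 = 20771
Population now: 0–19=906, 20–39=6261, 40–59=2952, 60–79=20771
Period 3:
Births: 6261 × 0.296 = 1853
20–39: 906 × 0.957 = 867
40–59: 6261 × 0.964 = 6036
60–79: 2952 × 0.975 = 2878
Population now: 0–19=1853, 20–39=867, 40–59=6036, 60–79=2878
Period 4:
Births: 867 × 0.296 = 257
20–39: 1853 × 0.957 = 1773
40–59: 867 × 0.964 = 836
60–79: 6036 × 0.975 = 5885
Population now: 0–19=257, 20–39=1773, 40–59=836, 60–79=5885
Total: 54900 → 8751; change = -46149; percentage change = -84.1%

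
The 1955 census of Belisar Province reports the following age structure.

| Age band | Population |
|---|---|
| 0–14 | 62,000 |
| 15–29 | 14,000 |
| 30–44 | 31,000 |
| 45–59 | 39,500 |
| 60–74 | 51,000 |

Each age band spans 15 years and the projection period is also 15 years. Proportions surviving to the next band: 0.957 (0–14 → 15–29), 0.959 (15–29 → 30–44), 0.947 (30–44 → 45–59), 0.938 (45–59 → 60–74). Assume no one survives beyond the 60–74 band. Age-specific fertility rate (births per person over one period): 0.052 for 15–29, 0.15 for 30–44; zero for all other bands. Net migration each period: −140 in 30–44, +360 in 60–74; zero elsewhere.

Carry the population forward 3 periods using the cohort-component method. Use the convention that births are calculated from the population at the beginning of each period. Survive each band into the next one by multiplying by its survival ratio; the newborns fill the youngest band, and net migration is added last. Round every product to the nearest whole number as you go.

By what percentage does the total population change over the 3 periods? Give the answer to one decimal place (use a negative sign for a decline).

-57.3

Numbering the groups 1..5 from youngest to oldest:
Period 1.
Births: 14000 * 0.052 = 728 ; 31000 * 0.15 = 4650 — total 5378
Group 2: 62000 * 0.957 = 59334
Group 3: 14000 * 0.959 = 13426
Group 4: 31000 * 0.947 = 29357
Group 5: 39500 * 0.938 = 37051
Net migration: Group 3 − 140 → 13286; Group 5 + 360 → 37411
Population now: 0–14=5378, 15–29=59334, 30–44=13286, 45–59=29357, 60–74=37411
Period 2.
Births: 59334 * 0.052 = 3085 ; 13286 * 0.15 = 1993 — total 5078
Group 2: 5378 * 0.957 = 5147
Group 3: 59334 * 0.959 = 56901
Group 4: 13286 * 0.947 = 12582
Group 5: 29357 * 0.938 = 27537
Net migration: Group 3 − 140 → 56761; Group 5 + 360 → 27897
Population now: 0–14=5078, 15–29=5147, 30–44=56761, 45–59=12582, 60–74=27897
Period 3.
Births: 5147 * 0.052 = 268 ; 56761 * 0.15 = 8514 — total 8782
Group 2: 5078 * 0.957 = 4860
Group 3: 5147 * 0.959 = 4936
Group 4: 56761 * 0.947 = 53753
Group 5: 12582 * 0.938 = 11802
Net migration: Group 3 − 140 → 4796; Group 5 + 360 → 12162
Population now: 0–14=8782, 15–29=4860, 30–44=4796, 45–59=53753, 60–74=12162
Total: 197500 → 84353; change = -113147; percentage change = -57.3%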